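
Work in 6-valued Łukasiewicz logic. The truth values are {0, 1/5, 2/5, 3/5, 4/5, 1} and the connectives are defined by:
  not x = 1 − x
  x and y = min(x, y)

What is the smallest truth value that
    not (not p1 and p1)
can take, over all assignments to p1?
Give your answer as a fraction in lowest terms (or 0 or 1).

Take p1 = 2/5:
not p1 = not 2/5 = 3/5
not p1 and p1 = 3/5 and 2/5 = 2/5
not (not p1 and p1) = not 2/5 = 3/5
No assignment yields a value below 3/5, so this is the minimum.

3/5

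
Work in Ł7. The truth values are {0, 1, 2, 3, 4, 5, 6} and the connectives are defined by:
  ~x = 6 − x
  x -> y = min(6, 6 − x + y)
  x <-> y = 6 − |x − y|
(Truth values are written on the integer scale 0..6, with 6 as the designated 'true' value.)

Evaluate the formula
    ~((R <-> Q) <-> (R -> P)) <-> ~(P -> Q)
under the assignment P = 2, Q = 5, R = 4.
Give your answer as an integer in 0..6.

5

R <-> Q = 4 <-> 5 = 5
R -> P = 4 -> 2 = 4
(R <-> Q) <-> (R -> P) = 5 <-> 4 = 5
~((R <-> Q) <-> (R -> P)) = ~5 = 1
P -> Q = 2 -> 5 = 6
~(P -> Q) = ~6 = 0
~((R <-> Q) <-> (R -> P)) <-> ~(P -> Q) = 1 <-> 0 = 5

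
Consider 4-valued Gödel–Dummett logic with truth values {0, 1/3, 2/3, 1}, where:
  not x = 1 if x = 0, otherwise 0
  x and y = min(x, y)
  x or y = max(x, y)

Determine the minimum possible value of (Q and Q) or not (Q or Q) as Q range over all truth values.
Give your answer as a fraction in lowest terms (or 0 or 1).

Take Q = 1/3:
Q and Q = 1/3 and 1/3 = 1/3
Q or Q = 1/3 or 1/3 = 1/3
not (Q or Q) = not 1/3 = 0
(Q and Q) or not (Q or Q) = 1/3 or 0 = 1/3
No assignment yields a value below 1/3, so this is the minimum.

1/3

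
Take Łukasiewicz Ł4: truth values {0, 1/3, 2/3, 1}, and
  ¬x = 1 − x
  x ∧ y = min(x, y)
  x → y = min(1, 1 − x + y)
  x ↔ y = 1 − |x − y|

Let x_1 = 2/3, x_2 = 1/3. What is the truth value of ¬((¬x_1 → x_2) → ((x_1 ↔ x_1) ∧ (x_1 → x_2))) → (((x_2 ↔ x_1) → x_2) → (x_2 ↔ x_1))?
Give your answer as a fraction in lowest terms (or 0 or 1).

¬x_1 = ¬2/3 = 1/3
¬x_1 → x_2 = 1/3 → 1/3 = 1
x_1 ↔ x_1 = 2/3 ↔ 2/3 = 1
x_1 → x_2 = 2/3 → 1/3 = 2/3
(x_1 ↔ x_1) ∧ (x_1 → x_2) = 1 ∧ 2/3 = 2/3
(¬x_1 → x_2) → ((x_1 ↔ x_1) ∧ (x_1 → x_2)) = 1 → 2/3 = 2/3
¬((¬x_1 → x_2) → ((x_1 ↔ x_1) ∧ (x_1 → x_2))) = ¬2/3 = 1/3
x_2 ↔ x_1 = 1/3 ↔ 2/3 = 2/3
(x_2 ↔ x_1) → x_2 = 2/3 → 1/3 = 2/3
x_2 ↔ x_1 = 1/3 ↔ 2/3 = 2/3
((x_2 ↔ x_1) → x_2) → (x_2 ↔ x_1) = 2/3 → 2/3 = 1
¬((¬x_1 → x_2) → ((x_1 ↔ x_1) ∧ (x_1 → x_2))) → (((x_2 ↔ x_1) → x_2) → (x_2 ↔ x_1)) = 1/3 → 1 = 1

1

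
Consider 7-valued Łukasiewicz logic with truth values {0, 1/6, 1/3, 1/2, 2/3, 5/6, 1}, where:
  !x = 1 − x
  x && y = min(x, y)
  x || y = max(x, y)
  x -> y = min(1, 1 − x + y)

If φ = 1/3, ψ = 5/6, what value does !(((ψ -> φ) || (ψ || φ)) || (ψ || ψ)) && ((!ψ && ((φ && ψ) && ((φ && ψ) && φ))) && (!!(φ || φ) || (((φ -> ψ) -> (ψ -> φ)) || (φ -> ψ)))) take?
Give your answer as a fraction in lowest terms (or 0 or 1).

ψ -> φ = 5/6 -> 1/3 = 1/2
ψ || φ = 5/6 || 1/3 = 5/6
(ψ -> φ) || (ψ || φ) = 1/2 || 5/6 = 5/6
ψ || ψ = 5/6 || 5/6 = 5/6
((ψ -> φ) || (ψ || φ)) || (ψ || ψ) = 5/6 || 5/6 = 5/6
!(((ψ -> φ) || (ψ || φ)) || (ψ || ψ)) = !5/6 = 1/6
!ψ = !5/6 = 1/6
φ && ψ = 1/3 && 5/6 = 1/3
φ && ψ = 1/3 && 5/6 = 1/3
(φ && ψ) && φ = 1/3 && 1/3 = 1/3
(φ && ψ) && ((φ && ψ) && φ) = 1/3 && 1/3 = 1/3
!ψ && ((φ && ψ) && ((φ && ψ) && φ)) = 1/6 && 1/3 = 1/6
φ || φ = 1/3 || 1/3 = 1/3
!(φ || φ) = !1/3 = 2/3
!!(φ || φ) = !2/3 = 1/3
φ -> ψ = 1/3 -> 5/6 = 1
ψ -> φ = 5/6 -> 1/3 = 1/2
(φ -> ψ) -> (ψ -> φ) = 1 -> 1/2 = 1/2
φ -> ψ = 1/3 -> 5/6 = 1
((φ -> ψ) -> (ψ -> φ)) || (φ -> ψ) = 1/2 || 1 = 1
!!(φ || φ) || (((φ -> ψ) -> (ψ -> φ)) || (φ -> ψ)) = 1/3 || 1 = 1
(!ψ && ((φ && ψ) && ((φ && ψ) && φ))) && (!!(φ || φ) || (((φ -> ψ) -> (ψ -> φ)) || (φ -> ψ))) = 1/6 && 1 = 1/6
!(((ψ -> φ) || (ψ || φ)) || (ψ || ψ)) && ((!ψ && ((φ && ψ) && ((φ && ψ) && φ))) && (!!(φ || φ) || (((φ -> ψ) -> (ψ -> φ)) || (φ -> ψ)))) = 1/6 && 1/6 = 1/6

1/6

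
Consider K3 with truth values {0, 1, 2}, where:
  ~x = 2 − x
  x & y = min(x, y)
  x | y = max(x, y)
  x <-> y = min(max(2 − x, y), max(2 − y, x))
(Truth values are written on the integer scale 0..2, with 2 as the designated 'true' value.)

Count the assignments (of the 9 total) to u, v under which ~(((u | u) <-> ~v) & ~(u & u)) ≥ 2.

4

u = 0, v = 0 ↦ 2  ≥
u = 0, v = 1 ↦ 1  <
u = 0, v = 2 ↦ 0  <
u = 1, v = 0 ↦ 1  <
u = 1, v = 1 ↦ 1  <
u = 1, v = 2 ↦ 1  <
u = 2, v = 0 ↦ 2  ≥
u = 2, v = 1 ↦ 2  ≥
u = 2, v = 2 ↦ 2  ≥
So 4 of the 9 assignments meet the threshold.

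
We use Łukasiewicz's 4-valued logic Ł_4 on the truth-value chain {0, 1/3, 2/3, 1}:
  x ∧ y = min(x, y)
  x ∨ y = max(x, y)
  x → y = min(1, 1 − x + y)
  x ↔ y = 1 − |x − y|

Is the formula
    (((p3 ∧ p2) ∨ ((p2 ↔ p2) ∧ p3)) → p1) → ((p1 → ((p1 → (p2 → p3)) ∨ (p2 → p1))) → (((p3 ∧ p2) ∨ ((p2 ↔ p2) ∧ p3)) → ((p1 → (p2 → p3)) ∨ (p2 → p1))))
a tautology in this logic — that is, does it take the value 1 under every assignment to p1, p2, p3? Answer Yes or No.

Yes

At p1 = 1, p2 = 1/3, p3 = 1/3, for instance:
p3 ∧ p2 = 1/3 ∧ 1/3 = 1/3
p2 ↔ p2 = 1/3 ↔ 1/3 = 1
(p2 ↔ p2) ∧ p3 = 1 ∧ 1/3 = 1/3
(p3 ∧ p2) ∨ ((p2 ↔ p2) ∧ p3) = 1/3 ∨ 1/3 = 1/3
((p3 ∧ p2) ∨ ((p2 ↔ p2) ∧ p3)) → p1 = 1/3 → 1 = 1
p2 → p3 = 1/3 → 1/3 = 1
p1 → (p2 → p3) = 1 → 1 = 1
p2 → p1 = 1/3 → 1 = 1
(p1 → (p2 → p3)) ∨ (p2 → p1) = 1 ∨ 1 = 1
p1 → ((p1 → (p2 → p3)) ∨ (p2 → p1)) = 1 → 1 = 1
((p3 ∧ p2) ∨ ((p2 ↔ p2) ∧ p3)) → ((p1 → (p2 → p3)) ∨ (p2 → p1)) = 1/3 → 1 = 1
(p1 → ((p1 → (p2 → p3)) ∨ (p2 → p1))) → (((p3 ∧ p2) ∨ ((p2 ↔ p2) ∧ p3)) → ((p1 → (p2 → p3)) ∨ (p2 → p1))) = 1 → 1 = 1
(((p3 ∧ p2) ∨ ((p2 ↔ p2) ∧ p3)) → p1) → ((p1 → ((p1 → (p2 → p3)) ∨ (p2 → p1))) → (((p3 ∧ p2) ∨ ((p2 ↔ p2) ∧ p3)) → ((p1 → (p2 → p3)) ∨ (p2 → p1)))) = 1 → 1 = 1
and checking the remaining 63 assignments likewise gives ≥ 1 in every case.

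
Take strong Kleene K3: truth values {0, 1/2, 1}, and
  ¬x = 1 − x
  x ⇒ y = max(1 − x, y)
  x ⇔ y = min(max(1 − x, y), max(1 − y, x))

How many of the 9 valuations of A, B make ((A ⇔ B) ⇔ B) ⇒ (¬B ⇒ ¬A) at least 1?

5

A = 0, B = 0 ↦ 1  ≥
A = 0, B = 1/2 ↦ 1  ≥
A = 0, B = 1 ↦ 1  ≥
A = 1/2, B = 0 ↦ 1/2  <
A = 1/2, B = 1/2 ↦ 1/2  <
A = 1/2, B = 1 ↦ 1  ≥
A = 1, B = 0 ↦ 0  <
A = 1, B = 1/2 ↦ 1/2  <
A = 1, B = 1 ↦ 1  ≥
So 5 of the 9 assignments meet the threshold.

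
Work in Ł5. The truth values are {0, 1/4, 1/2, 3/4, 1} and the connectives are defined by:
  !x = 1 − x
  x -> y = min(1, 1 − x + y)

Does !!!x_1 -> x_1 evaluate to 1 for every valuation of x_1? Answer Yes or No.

Counterexample: take x_1 = 0.
!x_1 = !0 = 1
!!x_1 = !1 = 0
!!!x_1 = !0 = 1
!!!x_1 -> x_1 = 1 -> 0 = 0
This gives 0 ≠ 1.

No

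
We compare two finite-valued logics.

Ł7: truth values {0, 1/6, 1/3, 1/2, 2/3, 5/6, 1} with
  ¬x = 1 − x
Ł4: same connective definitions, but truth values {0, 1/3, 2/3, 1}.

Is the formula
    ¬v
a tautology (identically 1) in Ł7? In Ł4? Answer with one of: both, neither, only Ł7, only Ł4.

In Ł7: at v = 1/6 the value is 5/6 — not a tautology.
In Ł4: at v = 1/3 the value is 2/3 — not a tautology.

neither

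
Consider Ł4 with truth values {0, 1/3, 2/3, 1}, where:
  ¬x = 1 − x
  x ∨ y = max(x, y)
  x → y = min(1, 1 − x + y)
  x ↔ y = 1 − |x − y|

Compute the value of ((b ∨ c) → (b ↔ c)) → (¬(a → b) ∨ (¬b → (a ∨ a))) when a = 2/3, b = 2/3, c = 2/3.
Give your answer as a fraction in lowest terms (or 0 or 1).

1

b ∨ c = 2/3 ∨ 2/3 = 2/3
b ↔ c = 2/3 ↔ 2/3 = 1
(b ∨ c) → (b ↔ c) = 2/3 → 1 = 1
a → b = 2/3 → 2/3 = 1
¬(a → b) = ¬1 = 0
¬b = ¬2/3 = 1/3
a ∨ a = 2/3 ∨ 2/3 = 2/3
¬b → (a ∨ a) = 1/3 → 2/3 = 1
¬(a → b) ∨ (¬b → (a ∨ a)) = 0 ∨ 1 = 1
((b ∨ c) → (b ↔ c)) → (¬(a → b) ∨ (¬b → (a ∨ a))) = 1 → 1 = 1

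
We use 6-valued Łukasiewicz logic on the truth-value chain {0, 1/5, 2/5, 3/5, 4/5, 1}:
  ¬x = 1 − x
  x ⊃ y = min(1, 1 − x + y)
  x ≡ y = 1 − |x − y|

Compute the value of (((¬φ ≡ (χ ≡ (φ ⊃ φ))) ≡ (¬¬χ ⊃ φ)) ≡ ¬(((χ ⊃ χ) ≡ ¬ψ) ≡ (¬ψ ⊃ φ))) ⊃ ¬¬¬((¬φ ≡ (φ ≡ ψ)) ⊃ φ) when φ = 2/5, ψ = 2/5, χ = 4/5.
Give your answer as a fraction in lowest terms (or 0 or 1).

¬φ = ¬2/5 = 3/5
φ ⊃ φ = 2/5 ⊃ 2/5 = 1
χ ≡ (φ ⊃ φ) = 4/5 ≡ 1 = 4/5
¬φ ≡ (χ ≡ (φ ⊃ φ)) = 3/5 ≡ 4/5 = 4/5
¬χ = ¬4/5 = 1/5
¬¬χ = ¬1/5 = 4/5
¬¬χ ⊃ φ = 4/5 ⊃ 2/5 = 3/5
(¬φ ≡ (χ ≡ (φ ⊃ φ))) ≡ (¬¬χ ⊃ φ) = 4/5 ≡ 3/5 = 4/5
χ ⊃ χ = 4/5 ⊃ 4/5 = 1
¬ψ = ¬2/5 = 3/5
(χ ⊃ χ) ≡ ¬ψ = 1 ≡ 3/5 = 3/5
¬ψ = ¬2/5 = 3/5
¬ψ ⊃ φ = 3/5 ⊃ 2/5 = 4/5
((χ ⊃ χ) ≡ ¬ψ) ≡ (¬ψ ⊃ φ) = 3/5 ≡ 4/5 = 4/5
¬(((χ ⊃ χ) ≡ ¬ψ) ≡ (¬ψ ⊃ φ)) = ¬4/5 = 1/5
((¬φ ≡ (χ ≡ (φ ⊃ φ))) ≡ (¬¬χ ⊃ φ)) ≡ ¬(((χ ⊃ χ) ≡ ¬ψ) ≡ (¬ψ ⊃ φ)) = 4/5 ≡ 1/5 = 2/5
¬φ = ¬2/5 = 3/5
φ ≡ ψ = 2/5 ≡ 2/5 = 1
¬φ ≡ (φ ≡ ψ) = 3/5 ≡ 1 = 3/5
(¬φ ≡ (φ ≡ ψ)) ⊃ φ = 3/5 ⊃ 2/5 = 4/5
¬((¬φ ≡ (φ ≡ ψ)) ⊃ φ) = ¬4/5 = 1/5
¬¬((¬φ ≡ (φ ≡ ψ)) ⊃ φ) = ¬1/5 = 4/5
¬¬¬((¬φ ≡ (φ ≡ ψ)) ⊃ φ) = ¬4/5 = 1/5
(((¬φ ≡ (χ ≡ (φ ⊃ φ))) ≡ (¬¬χ ⊃ φ)) ≡ ¬(((χ ⊃ χ) ≡ ¬ψ) ≡ (¬ψ ⊃ φ))) ⊃ ¬¬¬((¬φ ≡ (φ ≡ ψ)) ⊃ φ) = 2/5 ⊃ 1/5 = 4/5

4/5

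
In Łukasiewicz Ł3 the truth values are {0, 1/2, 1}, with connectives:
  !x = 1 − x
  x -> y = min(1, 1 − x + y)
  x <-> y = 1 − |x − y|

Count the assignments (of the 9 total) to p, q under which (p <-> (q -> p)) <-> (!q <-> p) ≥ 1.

p = 0, q = 0 ↦ 1  ≥
p = 0, q = 1/2 ↦ 1  ≥
p = 0, q = 1 ↦ 1  ≥
p = 1/2, q = 0 ↦ 1  ≥
p = 1/2, q = 1/2 ↦ 1/2  <
p = 1/2, q = 1 ↦ 1/2  <
p = 1, q = 0 ↦ 1  ≥
p = 1, q = 1/2 ↦ 1/2  <
p = 1, q = 1 ↦ 0  <
So 5 of the 9 assignments meet the threshold.

5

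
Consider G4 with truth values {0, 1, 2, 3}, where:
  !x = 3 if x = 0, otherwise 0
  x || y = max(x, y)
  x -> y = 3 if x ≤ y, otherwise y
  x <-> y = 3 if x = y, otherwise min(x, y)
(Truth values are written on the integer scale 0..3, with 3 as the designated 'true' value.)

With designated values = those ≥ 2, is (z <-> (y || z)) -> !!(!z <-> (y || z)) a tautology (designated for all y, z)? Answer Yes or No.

No

Counterexample: take y = 0, z = 0.
y || z = 0 || 0 = 0
z <-> (y || z) = 0 <-> 0 = 3
!z = !0 = 3
y || z = 0 || 0 = 0
!z <-> (y || z) = 3 <-> 0 = 0
!(!z <-> (y || z)) = !0 = 3
!!(!z <-> (y || z)) = !3 = 0
(z <-> (y || z)) -> !!(!z <-> (y || z)) = 3 -> 0 = 0
This gives 0, which is below 2.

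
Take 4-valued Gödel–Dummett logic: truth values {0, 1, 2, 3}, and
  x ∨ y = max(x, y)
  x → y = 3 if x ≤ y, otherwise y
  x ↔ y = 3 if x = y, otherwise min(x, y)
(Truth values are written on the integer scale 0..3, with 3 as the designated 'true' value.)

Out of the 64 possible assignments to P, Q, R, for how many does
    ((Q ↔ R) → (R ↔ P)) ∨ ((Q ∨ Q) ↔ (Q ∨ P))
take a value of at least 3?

58

value 3: 58 assignments (counts)
value 2: 1 assignment
value 1: 2 assignments
value 0: 3 assignments
So 58 of the 64 assignments meet the threshold.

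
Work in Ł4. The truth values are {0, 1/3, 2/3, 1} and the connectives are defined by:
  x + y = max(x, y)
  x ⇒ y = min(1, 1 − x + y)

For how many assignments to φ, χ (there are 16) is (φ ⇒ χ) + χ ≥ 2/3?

φ = 0, χ = 0 ↦ 1  ≥
φ = 0, χ = 1/3 ↦ 1  ≥
φ = 0, χ = 2/3 ↦ 1  ≥
φ = 0, χ = 1 ↦ 1  ≥
φ = 1/3, χ = 0 ↦ 2/3  ≥
φ = 1/3, χ = 1/3 ↦ 1  ≥
φ = 1/3, χ = 2/3 ↦ 1  ≥
φ = 1/3, χ = 1 ↦ 1  ≥
φ = 2/3, χ = 0 ↦ 1/3  <
φ = 2/3, χ = 1/3 ↦ 2/3  ≥
φ = 2/3, χ = 2/3 ↦ 1  ≥
φ = 2/3, χ = 1 ↦ 1  ≥
φ = 1, χ = 0 ↦ 0  <
φ = 1, χ = 1/3 ↦ 1/3  <
φ = 1, χ = 2/3 ↦ 2/3  ≥
φ = 1, χ = 1 ↦ 1  ≥
So 13 of the 16 assignments meet the threshold.

13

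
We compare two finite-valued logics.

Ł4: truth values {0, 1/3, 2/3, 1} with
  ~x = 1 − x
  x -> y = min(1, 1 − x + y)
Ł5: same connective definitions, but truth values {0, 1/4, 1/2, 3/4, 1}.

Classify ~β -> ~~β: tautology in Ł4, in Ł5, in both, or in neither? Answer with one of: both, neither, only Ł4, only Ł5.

In Ł4: at β = 0 the value is 0 — not a tautology.
In Ł5: at β = 0 the value is 0 — not a tautology.

neither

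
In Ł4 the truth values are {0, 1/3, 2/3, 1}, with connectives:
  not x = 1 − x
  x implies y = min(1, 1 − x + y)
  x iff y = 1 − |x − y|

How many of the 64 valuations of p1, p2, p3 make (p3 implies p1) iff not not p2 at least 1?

16

value 1: 16 assignments (counts)
value 2/3: 21 assignments
value 1/3: 16 assignments
value 0: 11 assignments
So 16 of the 64 assignments meet the threshold.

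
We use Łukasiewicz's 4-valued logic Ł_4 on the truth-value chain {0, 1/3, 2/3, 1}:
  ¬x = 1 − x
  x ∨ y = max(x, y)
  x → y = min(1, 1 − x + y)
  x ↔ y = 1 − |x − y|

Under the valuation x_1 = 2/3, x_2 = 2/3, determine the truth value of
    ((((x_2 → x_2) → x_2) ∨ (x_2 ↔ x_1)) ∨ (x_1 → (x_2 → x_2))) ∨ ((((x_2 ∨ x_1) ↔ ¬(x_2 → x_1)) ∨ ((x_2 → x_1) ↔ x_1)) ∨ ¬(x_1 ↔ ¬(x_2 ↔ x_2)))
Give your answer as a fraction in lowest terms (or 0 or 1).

1

x_2 → x_2 = 2/3 → 2/3 = 1
(x_2 → x_2) → x_2 = 1 → 2/3 = 2/3
x_2 ↔ x_1 = 2/3 ↔ 2/3 = 1
((x_2 → x_2) → x_2) ∨ (x_2 ↔ x_1) = 2/3 ∨ 1 = 1
x_2 → x_2 = 2/3 → 2/3 = 1
x_1 → (x_2 → x_2) = 2/3 → 1 = 1
(((x_2 → x_2) → x_2) ∨ (x_2 ↔ x_1)) ∨ (x_1 → (x_2 → x_2)) = 1 ∨ 1 = 1
x_2 ∨ x_1 = 2/3 ∨ 2/3 = 2/3
x_2 → x_1 = 2/3 → 2/3 = 1
¬(x_2 → x_1) = ¬1 = 0
(x_2 ∨ x_1) ↔ ¬(x_2 → x_1) = 2/3 ↔ 0 = 1/3
x_2 → x_1 = 2/3 → 2/3 = 1
(x_2 → x_1) ↔ x_1 = 1 ↔ 2/3 = 2/3
((x_2 ∨ x_1) ↔ ¬(x_2 → x_1)) ∨ ((x_2 → x_1) ↔ x_1) = 1/3 ∨ 2/3 = 2/3
x_2 ↔ x_2 = 2/3 ↔ 2/3 = 1
¬(x_2 ↔ x_2) = ¬1 = 0
x_1 ↔ ¬(x_2 ↔ x_2) = 2/3 ↔ 0 = 1/3
¬(x_1 ↔ ¬(x_2 ↔ x_2)) = ¬1/3 = 2/3
(((x_2 ∨ x_1) ↔ ¬(x_2 → x_1)) ∨ ((x_2 → x_1) ↔ x_1)) ∨ ¬(x_1 ↔ ¬(x_2 ↔ x_2)) = 2/3 ∨ 2/3 = 2/3
((((x_2 → x_2) → x_2) ∨ (x_2 ↔ x_1)) ∨ (x_1 → (x_2 → x_2))) ∨ ((((x_2 ∨ x_1) ↔ ¬(x_2 → x_1)) ∨ ((x_2 → x_1) ↔ x_1)) ∨ ¬(x_1 ↔ ¬(x_2 ↔ x_2))) = 1 ∨ 2/3 = 1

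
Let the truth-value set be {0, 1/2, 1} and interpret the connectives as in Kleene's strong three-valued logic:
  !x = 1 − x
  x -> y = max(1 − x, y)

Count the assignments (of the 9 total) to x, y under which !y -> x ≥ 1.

5

x = 0, y = 0 ↦ 0  <
x = 0, y = 1/2 ↦ 1/2  <
x = 0, y = 1 ↦ 1  ≥
x = 1/2, y = 0 ↦ 1/2  <
x = 1/2, y = 1/2 ↦ 1/2  <
x = 1/2, y = 1 ↦ 1  ≥
x = 1, y = 0 ↦ 1  ≥
x = 1, y = 1/2 ↦ 1  ≥
x = 1, y = 1 ↦ 1  ≥
So 5 of the 9 assignments meet the threshold.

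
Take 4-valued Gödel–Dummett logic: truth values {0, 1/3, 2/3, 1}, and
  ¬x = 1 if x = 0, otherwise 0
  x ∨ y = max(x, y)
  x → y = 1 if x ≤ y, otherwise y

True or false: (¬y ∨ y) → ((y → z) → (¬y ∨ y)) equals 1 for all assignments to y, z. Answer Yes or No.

Yes

y = 0, z = 0 ↦ 1
y = 0, z = 1/3 ↦ 1
y = 0, z = 2/3 ↦ 1
y = 0, z = 1 ↦ 1
y = 1/3, z = 0 ↦ 1
y = 1/3, z = 1/3 ↦ 1
y = 1/3, z = 2/3 ↦ 1
y = 1/3, z = 1 ↦ 1
y = 2/3, z = 0 ↦ 1
y = 2/3, z = 1/3 ↦ 1
y = 2/3, z = 2/3 ↦ 1
y = 2/3, z = 1 ↦ 1
y = 1, z = 0 ↦ 1
y = 1, z = 1/3 ↦ 1
y = 1, z = 2/3 ↦ 1
y = 1, z = 1 ↦ 1
Every assignment gives a value ≥ 1.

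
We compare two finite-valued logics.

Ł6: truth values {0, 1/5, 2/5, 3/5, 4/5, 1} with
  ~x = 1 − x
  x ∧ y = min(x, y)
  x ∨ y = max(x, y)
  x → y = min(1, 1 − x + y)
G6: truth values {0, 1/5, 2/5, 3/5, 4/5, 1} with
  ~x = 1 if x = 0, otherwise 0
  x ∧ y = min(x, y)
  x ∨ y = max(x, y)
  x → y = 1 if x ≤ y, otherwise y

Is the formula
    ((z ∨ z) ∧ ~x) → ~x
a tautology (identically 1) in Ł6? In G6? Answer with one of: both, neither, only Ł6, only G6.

both

In Ł6: every assignment gives 1 — tautology.
In G6: every assignment gives 1 — tautology.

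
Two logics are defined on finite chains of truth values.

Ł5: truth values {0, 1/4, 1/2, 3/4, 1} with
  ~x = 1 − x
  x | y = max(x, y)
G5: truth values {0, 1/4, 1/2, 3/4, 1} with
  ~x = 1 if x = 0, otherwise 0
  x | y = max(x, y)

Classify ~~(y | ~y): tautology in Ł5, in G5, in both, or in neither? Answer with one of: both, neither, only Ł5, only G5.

only G5

In Ł5: at y = 1/4 the value is 3/4 — not a tautology.
In G5: every assignment gives 1 — tautology.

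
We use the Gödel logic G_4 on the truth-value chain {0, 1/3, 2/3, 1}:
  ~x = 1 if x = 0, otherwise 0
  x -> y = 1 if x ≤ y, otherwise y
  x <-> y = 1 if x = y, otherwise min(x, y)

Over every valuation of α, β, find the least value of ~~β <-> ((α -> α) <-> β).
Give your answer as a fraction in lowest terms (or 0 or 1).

1/3

Take α = 0, β = 1/3:
~β = ~1/3 = 0
~~β = ~0 = 1
α -> α = 0 -> 0 = 1
(α -> α) <-> β = 1 <-> 1/3 = 1/3
~~β <-> ((α -> α) <-> β) = 1 <-> 1/3 = 1/3
No assignment yields a value below 1/3, so this is the minimum.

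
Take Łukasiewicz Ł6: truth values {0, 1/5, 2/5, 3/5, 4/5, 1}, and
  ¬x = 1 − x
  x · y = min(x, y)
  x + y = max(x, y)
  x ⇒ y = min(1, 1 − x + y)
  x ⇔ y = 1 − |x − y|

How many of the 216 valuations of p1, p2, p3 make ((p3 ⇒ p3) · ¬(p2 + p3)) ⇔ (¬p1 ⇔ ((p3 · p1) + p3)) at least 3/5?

136

value 1: 35 assignments (counts)
value 4/5: 54 assignments (counts)
value 3/5: 47 assignments (counts)
value 2/5: 42 assignments
value 1/5: 26 assignments
value 0: 12 assignments
So 136 of the 216 assignments meet the threshold.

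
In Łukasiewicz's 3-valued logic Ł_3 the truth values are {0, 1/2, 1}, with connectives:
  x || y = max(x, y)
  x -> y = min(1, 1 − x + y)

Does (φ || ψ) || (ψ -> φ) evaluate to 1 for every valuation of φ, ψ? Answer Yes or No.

Counterexample: take φ = 0, ψ = 1/2.
φ || ψ = 0 || 1/2 = 1/2
ψ -> φ = 1/2 -> 0 = 1/2
(φ || ψ) || (ψ -> φ) = 1/2 || 1/2 = 1/2
This gives 1/2 ≠ 1.

No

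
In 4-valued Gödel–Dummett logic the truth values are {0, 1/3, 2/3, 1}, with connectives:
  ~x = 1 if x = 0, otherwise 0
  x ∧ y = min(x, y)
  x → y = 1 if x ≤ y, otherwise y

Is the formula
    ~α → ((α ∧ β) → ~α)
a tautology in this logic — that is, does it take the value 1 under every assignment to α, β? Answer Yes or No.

Yes

α = 0, β = 0 ↦ 1
α = 0, β = 1/3 ↦ 1
α = 0, β = 2/3 ↦ 1
α = 0, β = 1 ↦ 1
α = 1/3, β = 0 ↦ 1
α = 1/3, β = 1/3 ↦ 1
α = 1/3, β = 2/3 ↦ 1
α = 1/3, β = 1 ↦ 1
α = 2/3, β = 0 ↦ 1
α = 2/3, β = 1/3 ↦ 1
α = 2/3, β = 2/3 ↦ 1
α = 2/3, β = 1 ↦ 1
α = 1, β = 0 ↦ 1
α = 1, β = 1/3 ↦ 1
α = 1, β = 2/3 ↦ 1
α = 1, β = 1 ↦ 1
Every assignment gives a value ≥ 1.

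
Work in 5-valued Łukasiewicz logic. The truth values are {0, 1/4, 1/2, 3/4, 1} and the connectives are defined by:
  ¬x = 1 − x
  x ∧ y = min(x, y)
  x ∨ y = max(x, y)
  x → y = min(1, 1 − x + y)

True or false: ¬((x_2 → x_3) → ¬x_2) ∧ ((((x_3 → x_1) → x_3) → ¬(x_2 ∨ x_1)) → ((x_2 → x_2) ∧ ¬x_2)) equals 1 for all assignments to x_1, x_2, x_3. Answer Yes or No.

No

Counterexample: take x_1 = 0, x_2 = 0, x_3 = 0.
x_2 → x_3 = 0 → 0 = 1
¬x_2 = ¬0 = 1
(x_2 → x_3) → ¬x_2 = 1 → 1 = 1
¬((x_2 → x_3) → ¬x_2) = ¬1 = 0
x_3 → x_1 = 0 → 0 = 1
(x_3 → x_1) → x_3 = 1 → 0 = 0
x_2 ∨ x_1 = 0 ∨ 0 = 0
¬(x_2 ∨ x_1) = ¬0 = 1
((x_3 → x_1) → x_3) → ¬(x_2 ∨ x_1) = 0 → 1 = 1
x_2 → x_2 = 0 → 0 = 1
¬x_2 = ¬0 = 1
(x_2 → x_2) ∧ ¬x_2 = 1 ∧ 1 = 1
(((x_3 → x_1) → x_3) → ¬(x_2 ∨ x_1)) → ((x_2 → x_2) ∧ ¬x_2) = 1 → 1 = 1
¬((x_2 → x_3) → ¬x_2) ∧ ((((x_3 → x_1) → x_3) → ¬(x_2 ∨ x_1)) → ((x_2 → x_2) ∧ ¬x_2)) = 0 ∧ 1 = 0
This gives 0 ≠ 1.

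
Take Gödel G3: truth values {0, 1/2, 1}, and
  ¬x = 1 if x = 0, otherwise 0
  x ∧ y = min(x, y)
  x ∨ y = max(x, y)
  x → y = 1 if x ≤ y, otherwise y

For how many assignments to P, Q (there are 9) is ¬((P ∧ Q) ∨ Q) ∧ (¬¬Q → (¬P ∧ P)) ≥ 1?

P = 0, Q = 0 ↦ 1  ≥
P = 0, Q = 1/2 ↦ 0  <
P = 0, Q = 1 ↦ 0  <
P = 1/2, Q = 0 ↦ 1  ≥
P = 1/2, Q = 1/2 ↦ 0  <
P = 1/2, Q = 1 ↦ 0  <
P = 1, Q = 0 ↦ 1  ≥
P = 1, Q = 1/2 ↦ 0  <
P = 1, Q = 1 ↦ 0  <
So 3 of the 9 assignments meet the threshold.

3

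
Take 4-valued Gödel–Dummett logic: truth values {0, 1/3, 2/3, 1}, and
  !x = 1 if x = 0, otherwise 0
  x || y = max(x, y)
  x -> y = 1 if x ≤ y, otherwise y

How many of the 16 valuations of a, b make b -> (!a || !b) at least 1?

a = 0, b = 0 ↦ 1  ≥
a = 0, b = 1/3 ↦ 1  ≥
a = 0, b = 2/3 ↦ 1  ≥
a = 0, b = 1 ↦ 1  ≥
a = 1/3, b = 0 ↦ 1  ≥
a = 1/3, b = 1/3 ↦ 0  <
a = 1/3, b = 2/3 ↦ 0  <
a = 1/3, b = 1 ↦ 0  <
a = 2/3, b = 0 ↦ 1  ≥
a = 2/3, b = 1/3 ↦ 0  <
a = 2/3, b = 2/3 ↦ 0  <
a = 2/3, b = 1 ↦ 0  <
a = 1, b = 0 ↦ 1  ≥
a = 1, b = 1/3 ↦ 0  <
a = 1, b = 2/3 ↦ 0  <
a = 1, b = 1 ↦ 0  <
So 7 of the 16 assignments meet the threshold.

7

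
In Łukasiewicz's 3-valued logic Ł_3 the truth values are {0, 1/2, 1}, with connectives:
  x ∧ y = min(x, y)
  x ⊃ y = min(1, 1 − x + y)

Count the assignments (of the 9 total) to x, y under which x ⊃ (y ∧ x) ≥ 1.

x = 0, y = 0 ↦ 1  ≥
x = 0, y = 1/2 ↦ 1  ≥
x = 0, y = 1 ↦ 1  ≥
x = 1/2, y = 0 ↦ 1/2  <
x = 1/2, y = 1/2 ↦ 1  ≥
x = 1/2, y = 1 ↦ 1  ≥
x = 1, y = 0 ↦ 0  <
x = 1, y = 1/2 ↦ 1/2  <
x = 1, y = 1 ↦ 1  ≥
So 6 of the 9 assignments meet the threshold.

6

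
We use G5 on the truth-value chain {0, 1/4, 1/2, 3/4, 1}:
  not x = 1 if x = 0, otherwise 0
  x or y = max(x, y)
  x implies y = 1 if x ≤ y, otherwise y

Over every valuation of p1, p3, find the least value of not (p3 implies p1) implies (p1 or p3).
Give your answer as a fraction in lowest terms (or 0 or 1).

1/4

Take p1 = 0, p3 = 1/4:
p3 implies p1 = 1/4 implies 0 = 0
not (p3 implies p1) = not 0 = 1
p1 or p3 = 0 or 1/4 = 1/4
not (p3 implies p1) implies (p1 or p3) = 1 implies 1/4 = 1/4
No assignment yields a value below 1/4, so this is the minimum.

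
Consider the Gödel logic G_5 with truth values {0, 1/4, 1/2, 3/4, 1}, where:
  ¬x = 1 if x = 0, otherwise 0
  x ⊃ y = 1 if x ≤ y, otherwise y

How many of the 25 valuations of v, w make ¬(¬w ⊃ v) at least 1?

1

value 1: 1 assignment (counts)
value 0: 24 assignments
So 1 of the 25 assignments meets the threshold.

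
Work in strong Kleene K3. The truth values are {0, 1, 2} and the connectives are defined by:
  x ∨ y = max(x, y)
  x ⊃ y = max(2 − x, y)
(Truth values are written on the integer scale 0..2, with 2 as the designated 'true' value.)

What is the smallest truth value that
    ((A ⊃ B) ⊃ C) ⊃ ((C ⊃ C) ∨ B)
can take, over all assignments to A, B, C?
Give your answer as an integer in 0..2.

1

Take A = 0, B = 0, C = 1:
A ⊃ B = 0 ⊃ 0 = 2
(A ⊃ B) ⊃ C = 2 ⊃ 1 = 1
C ⊃ C = 1 ⊃ 1 = 1
(C ⊃ C) ∨ B = 1 ∨ 0 = 1
((A ⊃ B) ⊃ C) ⊃ ((C ⊃ C) ∨ B) = 1 ⊃ 1 = 1
No assignment yields a value below 1, so this is the minimum.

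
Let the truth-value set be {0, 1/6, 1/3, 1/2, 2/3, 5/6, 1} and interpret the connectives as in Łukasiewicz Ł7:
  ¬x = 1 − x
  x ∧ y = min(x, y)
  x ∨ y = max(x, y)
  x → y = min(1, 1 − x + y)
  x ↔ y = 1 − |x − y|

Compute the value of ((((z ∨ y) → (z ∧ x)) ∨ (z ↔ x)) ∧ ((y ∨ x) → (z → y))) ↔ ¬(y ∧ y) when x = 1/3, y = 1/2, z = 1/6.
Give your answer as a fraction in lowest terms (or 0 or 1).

z ∨ y = 1/6 ∨ 1/2 = 1/2
z ∧ x = 1/6 ∧ 1/3 = 1/6
(z ∨ y) → (z ∧ x) = 1/2 → 1/6 = 2/3
z ↔ x = 1/6 ↔ 1/3 = 5/6
((z ∨ y) → (z ∧ x)) ∨ (z ↔ x) = 2/3 ∨ 5/6 = 5/6
y ∨ x = 1/2 ∨ 1/3 = 1/2
z → y = 1/6 → 1/2 = 1
(y ∨ x) → (z → y) = 1/2 → 1 = 1
(((z ∨ y) → (z ∧ x)) ∨ (z ↔ x)) ∧ ((y ∨ x) → (z → y)) = 5/6 ∧ 1 = 5/6
y ∧ y = 1/2 ∧ 1/2 = 1/2
¬(y ∧ y) = ¬1/2 = 1/2
((((z ∨ y) → (z ∧ x)) ∨ (z ↔ x)) ∧ ((y ∨ x) → (z → y))) ↔ ¬(y ∧ y) = 5/6 ↔ 1/2 = 2/3

2/3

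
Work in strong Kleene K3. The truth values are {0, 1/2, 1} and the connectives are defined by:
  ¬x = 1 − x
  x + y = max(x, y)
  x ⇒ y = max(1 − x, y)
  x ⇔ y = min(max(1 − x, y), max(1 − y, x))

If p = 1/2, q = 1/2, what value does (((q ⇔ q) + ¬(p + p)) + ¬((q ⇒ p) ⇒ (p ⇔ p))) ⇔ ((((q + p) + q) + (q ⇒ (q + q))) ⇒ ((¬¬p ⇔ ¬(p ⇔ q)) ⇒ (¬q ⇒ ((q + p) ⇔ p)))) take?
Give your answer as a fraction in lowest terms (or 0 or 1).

1/2

q ⇔ q = 1/2 ⇔ 1/2 = 1/2
p + p = 1/2 + 1/2 = 1/2
¬(p + p) = ¬1/2 = 1/2
(q ⇔ q) + ¬(p + p) = 1/2 + 1/2 = 1/2
q ⇒ p = 1/2 ⇒ 1/2 = 1/2
p ⇔ p = 1/2 ⇔ 1/2 = 1/2
(q ⇒ p) ⇒ (p ⇔ p) = 1/2 ⇒ 1/2 = 1/2
¬((q ⇒ p) ⇒ (p ⇔ p)) = ¬1/2 = 1/2
((q ⇔ q) + ¬(p + p)) + ¬((q ⇒ p) ⇒ (p ⇔ p)) = 1/2 + 1/2 = 1/2
q + p = 1/2 + 1/2 = 1/2
(q + p) + q = 1/2 + 1/2 = 1/2
q + q = 1/2 + 1/2 = 1/2
q ⇒ (q + q) = 1/2 ⇒ 1/2 = 1/2
((q + p) + q) + (q ⇒ (q + q)) = 1/2 + 1/2 = 1/2
¬p = ¬1/2 = 1/2
¬¬p = ¬1/2 = 1/2
p ⇔ q = 1/2 ⇔ 1/2 = 1/2
¬(p ⇔ q) = ¬1/2 = 1/2
¬¬p ⇔ ¬(p ⇔ q) = 1/2 ⇔ 1/2 = 1/2
¬q = ¬1/2 = 1/2
q + p = 1/2 + 1/2 = 1/2
(q + p) ⇔ p = 1/2 ⇔ 1/2 = 1/2
¬q ⇒ ((q + p) ⇔ p) = 1/2 ⇒ 1/2 = 1/2
(¬¬p ⇔ ¬(p ⇔ q)) ⇒ (¬q ⇒ ((q + p) ⇔ p)) = 1/2 ⇒ 1/2 = 1/2
(((q + p) + q) + (q ⇒ (q + q))) ⇒ ((¬¬p ⇔ ¬(p ⇔ q)) ⇒ (¬q ⇒ ((q + p) ⇔ p))) = 1/2 ⇒ 1/2 = 1/2
(((q ⇔ q) + ¬(p + p)) + ¬((q ⇒ p) ⇒ (p ⇔ p))) ⇔ ((((q + p) + q) + (q ⇒ (q + q))) ⇒ ((¬¬p ⇔ ¬(p ⇔ q)) ⇒ (¬q ⇒ ((q + p) ⇔ p)))) = 1/2 ⇔ 1/2 = 1/2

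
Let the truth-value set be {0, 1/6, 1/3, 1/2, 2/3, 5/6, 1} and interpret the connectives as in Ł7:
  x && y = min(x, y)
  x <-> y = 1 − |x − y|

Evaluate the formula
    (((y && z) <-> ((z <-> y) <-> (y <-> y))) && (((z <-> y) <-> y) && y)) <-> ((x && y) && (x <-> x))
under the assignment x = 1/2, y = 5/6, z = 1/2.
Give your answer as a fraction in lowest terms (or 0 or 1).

y && z = 5/6 && 1/2 = 1/2
z <-> y = 1/2 <-> 5/6 = 2/3
y <-> y = 5/6 <-> 5/6 = 1
(z <-> y) <-> (y <-> y) = 2/3 <-> 1 = 2/3
(y && z) <-> ((z <-> y) <-> (y <-> y)) = 1/2 <-> 2/3 = 5/6
z <-> y = 1/2 <-> 5/6 = 2/3
(z <-> y) <-> y = 2/3 <-> 5/6 = 5/6
((z <-> y) <-> y) && y = 5/6 && 5/6 = 5/6
((y && z) <-> ((z <-> y) <-> (y <-> y))) && (((z <-> y) <-> y) && y) = 5/6 && 5/6 = 5/6
x && y = 1/2 && 5/6 = 1/2
x <-> x = 1/2 <-> 1/2 = 1
(x && y) && (x <-> x) = 1/2 && 1 = 1/2
(((y && z) <-> ((z <-> y) <-> (y <-> y))) && (((z <-> y) <-> y) && y)) <-> ((x && y) && (x <-> x)) = 5/6 <-> 1/2 = 2/3

2/3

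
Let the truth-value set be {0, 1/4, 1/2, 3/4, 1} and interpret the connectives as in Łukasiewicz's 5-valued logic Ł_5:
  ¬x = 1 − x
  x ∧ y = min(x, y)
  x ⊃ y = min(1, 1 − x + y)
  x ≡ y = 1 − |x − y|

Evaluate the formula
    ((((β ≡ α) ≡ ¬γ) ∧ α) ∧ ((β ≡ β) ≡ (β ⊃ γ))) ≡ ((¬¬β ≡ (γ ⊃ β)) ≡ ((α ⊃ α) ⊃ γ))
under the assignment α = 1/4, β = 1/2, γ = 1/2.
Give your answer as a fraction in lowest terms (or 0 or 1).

1/4

β ≡ α = 1/2 ≡ 1/4 = 3/4
¬γ = ¬1/2 = 1/2
(β ≡ α) ≡ ¬γ = 3/4 ≡ 1/2 = 3/4
((β ≡ α) ≡ ¬γ) ∧ α = 3/4 ∧ 1/4 = 1/4
β ≡ β = 1/2 ≡ 1/2 = 1
β ⊃ γ = 1/2 ⊃ 1/2 = 1
(β ≡ β) ≡ (β ⊃ γ) = 1 ≡ 1 = 1
(((β ≡ α) ≡ ¬γ) ∧ α) ∧ ((β ≡ β) ≡ (β ⊃ γ)) = 1/4 ∧ 1 = 1/4
¬β = ¬1/2 = 1/2
¬¬β = ¬1/2 = 1/2
γ ⊃ β = 1/2 ⊃ 1/2 = 1
¬¬β ≡ (γ ⊃ β) = 1/2 ≡ 1 = 1/2
α ⊃ α = 1/4 ⊃ 1/4 = 1
(α ⊃ α) ⊃ γ = 1 ⊃ 1/2 = 1/2
(¬¬β ≡ (γ ⊃ β)) ≡ ((α ⊃ α) ⊃ γ) = 1/2 ≡ 1/2 = 1
((((β ≡ α) ≡ ¬γ) ∧ α) ∧ ((β ≡ β) ≡ (β ⊃ γ))) ≡ ((¬¬β ≡ (γ ⊃ β)) ≡ ((α ⊃ α) ⊃ γ)) = 1/4 ≡ 1 = 1/4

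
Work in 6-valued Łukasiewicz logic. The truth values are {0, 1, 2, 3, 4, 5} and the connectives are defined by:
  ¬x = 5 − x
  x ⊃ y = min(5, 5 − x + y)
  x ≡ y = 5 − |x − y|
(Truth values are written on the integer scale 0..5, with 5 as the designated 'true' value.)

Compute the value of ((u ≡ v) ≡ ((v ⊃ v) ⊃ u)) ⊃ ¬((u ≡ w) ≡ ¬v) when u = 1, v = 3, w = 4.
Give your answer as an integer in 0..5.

u ≡ v = 1 ≡ 3 = 3
v ⊃ v = 3 ⊃ 3 = 5
(v ⊃ v) ⊃ u = 5 ⊃ 1 = 1
(u ≡ v) ≡ ((v ⊃ v) ⊃ u) = 3 ≡ 1 = 3
u ≡ w = 1 ≡ 4 = 2
¬v = ¬3 = 2
(u ≡ w) ≡ ¬v = 2 ≡ 2 = 5
¬((u ≡ w) ≡ ¬v) = ¬5 = 0
((u ≡ v) ≡ ((v ⊃ v) ⊃ u)) ⊃ ¬((u ≡ w) ≡ ¬v) = 3 ⊃ 0 = 2

2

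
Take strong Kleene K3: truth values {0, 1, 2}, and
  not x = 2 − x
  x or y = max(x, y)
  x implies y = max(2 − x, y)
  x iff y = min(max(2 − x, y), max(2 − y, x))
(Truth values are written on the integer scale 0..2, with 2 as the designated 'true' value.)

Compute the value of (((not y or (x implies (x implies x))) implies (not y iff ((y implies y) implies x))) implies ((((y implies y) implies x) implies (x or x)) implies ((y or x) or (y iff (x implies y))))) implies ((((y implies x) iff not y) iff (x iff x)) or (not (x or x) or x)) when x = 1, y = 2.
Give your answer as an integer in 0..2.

not y = not 2 = 0
x implies x = 1 implies 1 = 1
x implies (x implies x) = 1 implies 1 = 1
not y or (x implies (x implies x)) = 0 or 1 = 1
not y = not 2 = 0
y implies y = 2 implies 2 = 2
(y implies y) implies x = 2 implies 1 = 1
not y iff ((y implies y) implies x) = 0 iff 1 = 1
(not y or (x implies (x implies x))) implies (not y iff ((y implies y) implies x)) = 1 implies 1 = 1
y implies y = 2 implies 2 = 2
(y implies y) implies x = 2 implies 1 = 1
x or x = 1 or 1 = 1
((y implies y) implies x) implies (x or x) = 1 implies 1 = 1
y or x = 2 or 1 = 2
x implies y = 1 implies 2 = 2
y iff (x implies y) = 2 iff 2 = 2
(y or x) or (y iff (x implies y)) = 2 or 2 = 2
(((y implies y) implies x) implies (x or x)) implies ((y or x) or (y iff (x implies y))) = 1 implies 2 = 2
((not y or (x implies (x implies x))) implies (not y iff ((y implies y) implies x))) implies ((((y implies y) implies x) implies (x or x)) implies ((y or x) or (y iff (x implies y)))) = 1 implies 2 = 2
y implies x = 2 implies 1 = 1
not y = not 2 = 0
(y implies x) iff not y = 1 iff 0 = 1
x iff x = 1 iff 1 = 1
((y implies x) iff not y) iff (x iff x) = 1 iff 1 = 1
x or x = 1 or 1 = 1
not (x or x) = not 1 = 1
not (x or x) or x = 1 or 1 = 1
(((y implies x) iff not y) iff (x iff x)) or (not (x or x) or x) = 1 or 1 = 1
(((not y or (x implies (x implies x))) implies (not y iff ((y implies y) implies x))) implies ((((y implies y) implies x) implies (x or x)) implies ((y or x) or (y iff (x implies y))))) implies ((((y implies x) iff not y) iff (x iff x)) or (not (x or x) or x)) = 2 implies 1 = 1

1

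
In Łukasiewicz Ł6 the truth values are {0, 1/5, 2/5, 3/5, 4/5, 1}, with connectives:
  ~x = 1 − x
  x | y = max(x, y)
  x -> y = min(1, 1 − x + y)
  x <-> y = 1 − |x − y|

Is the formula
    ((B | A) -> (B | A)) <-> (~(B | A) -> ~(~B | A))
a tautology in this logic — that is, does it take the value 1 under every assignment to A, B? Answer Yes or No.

No

Counterexample: take A = 0, B = 0.
B | A = 0 | 0 = 0
B | A = 0 | 0 = 0
(B | A) -> (B | A) = 0 -> 0 = 1
B | A = 0 | 0 = 0
~(B | A) = ~0 = 1
~B = ~0 = 1
~B | A = 1 | 0 = 1
~(~B | A) = ~1 = 0
~(B | A) -> ~(~B | A) = 1 -> 0 = 0
((B | A) -> (B | A)) <-> (~(B | A) -> ~(~B | A)) = 1 <-> 0 = 0
This gives 0 ≠ 1.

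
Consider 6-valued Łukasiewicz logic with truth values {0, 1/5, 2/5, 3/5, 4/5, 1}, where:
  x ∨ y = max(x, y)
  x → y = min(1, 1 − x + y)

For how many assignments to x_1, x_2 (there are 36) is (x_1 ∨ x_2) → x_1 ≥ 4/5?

26

value 1: 21 assignments (counts)
value 4/5: 5 assignments (counts)
value 3/5: 4 assignments
value 2/5: 3 assignments
value 1/5: 2 assignments
value 0: 1 assignment
So 26 of the 36 assignments meet the threshold.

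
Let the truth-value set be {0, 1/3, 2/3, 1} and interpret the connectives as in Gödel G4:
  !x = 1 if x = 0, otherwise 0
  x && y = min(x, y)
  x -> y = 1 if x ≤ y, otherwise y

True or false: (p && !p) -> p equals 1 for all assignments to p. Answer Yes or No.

Yes

p = 0 ↦ 1
p = 1/3 ↦ 1
p = 2/3 ↦ 1
p = 1 ↦ 1
Every assignment gives a value ≥ 1.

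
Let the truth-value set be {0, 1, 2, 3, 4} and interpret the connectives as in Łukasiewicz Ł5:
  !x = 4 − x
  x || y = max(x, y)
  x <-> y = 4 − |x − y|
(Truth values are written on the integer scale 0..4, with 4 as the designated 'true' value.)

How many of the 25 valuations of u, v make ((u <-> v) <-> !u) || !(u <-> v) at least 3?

value 4: 8 assignments (counts)
value 3: 9 assignments (counts)
value 2: 5 assignments
value 1: 2 assignments
value 0: 1 assignment
So 17 of the 25 assignments meet the threshold.

17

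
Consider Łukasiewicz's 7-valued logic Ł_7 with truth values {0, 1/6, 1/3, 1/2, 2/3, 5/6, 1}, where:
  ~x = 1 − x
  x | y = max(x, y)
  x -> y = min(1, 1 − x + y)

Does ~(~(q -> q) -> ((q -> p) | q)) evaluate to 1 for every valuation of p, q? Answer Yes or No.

No

Counterexample: take p = 0, q = 0.
q -> q = 0 -> 0 = 1
~(q -> q) = ~1 = 0
q -> p = 0 -> 0 = 1
(q -> p) | q = 1 | 0 = 1
~(q -> q) -> ((q -> p) | q) = 0 -> 1 = 1
~(~(q -> q) -> ((q -> p) | q)) = ~1 = 0
This gives 0 ≠ 1.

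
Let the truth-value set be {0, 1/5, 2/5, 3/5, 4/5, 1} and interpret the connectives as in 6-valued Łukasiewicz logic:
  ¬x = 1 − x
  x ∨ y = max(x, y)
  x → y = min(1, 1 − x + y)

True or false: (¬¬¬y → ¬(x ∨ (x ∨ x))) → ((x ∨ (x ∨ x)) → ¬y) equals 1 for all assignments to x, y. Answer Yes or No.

Counterexample: take x = 1/5, y = 1.
¬y = ¬1 = 0
¬¬y = ¬0 = 1
¬¬¬y = ¬1 = 0
x ∨ x = 1/5 ∨ 1/5 = 1/5
x ∨ (x ∨ x) = 1/5 ∨ 1/5 = 1/5
¬(x ∨ (x ∨ x)) = ¬1/5 = 4/5
¬¬¬y → ¬(x ∨ (x ∨ x)) = 0 → 4/5 = 1
x ∨ x = 1/5 ∨ 1/5 = 1/5
x ∨ (x ∨ x) = 1/5 ∨ 1/5 = 1/5
¬y = ¬1 = 0
(x ∨ (x ∨ x)) → ¬y = 1/5 → 0 = 4/5
(¬¬¬y → ¬(x ∨ (x ∨ x))) → ((x ∨ (x ∨ x)) → ¬y) = 1 → 4/5 = 4/5
This gives 4/5 ≠ 1.

No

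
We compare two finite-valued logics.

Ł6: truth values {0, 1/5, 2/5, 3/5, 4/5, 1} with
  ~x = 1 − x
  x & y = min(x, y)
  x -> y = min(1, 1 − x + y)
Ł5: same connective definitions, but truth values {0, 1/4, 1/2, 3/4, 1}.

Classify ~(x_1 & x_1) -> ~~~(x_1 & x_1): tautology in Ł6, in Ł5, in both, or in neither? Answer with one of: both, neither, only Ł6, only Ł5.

In Ł6: every assignment gives 1 — tautology.
In Ł5: every assignment gives 1 — tautology.

both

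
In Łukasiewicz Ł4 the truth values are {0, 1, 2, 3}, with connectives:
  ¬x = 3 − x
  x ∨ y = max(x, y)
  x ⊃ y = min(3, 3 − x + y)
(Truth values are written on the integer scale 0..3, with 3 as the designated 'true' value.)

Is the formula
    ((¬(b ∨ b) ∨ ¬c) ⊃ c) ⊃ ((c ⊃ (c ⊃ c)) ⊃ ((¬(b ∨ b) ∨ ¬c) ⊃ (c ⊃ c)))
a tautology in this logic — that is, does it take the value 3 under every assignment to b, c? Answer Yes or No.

Yes

b = 0, c = 0 ↦ 3
b = 0, c = 1 ↦ 3
b = 0, c = 2 ↦ 3
b = 0, c = 3 ↦ 3
b = 1, c = 0 ↦ 3
b = 1, c = 1 ↦ 3
b = 1, c = 2 ↦ 3
b = 1, c = 3 ↦ 3
b = 2, c = 0 ↦ 3
b = 2, c = 1 ↦ 3
b = 2, c = 2 ↦ 3
b = 2, c = 3 ↦ 3
b = 3, c = 0 ↦ 3
b = 3, c = 1 ↦ 3
b = 3, c = 2 ↦ 3
b = 3, c = 3 ↦ 3
Every assignment gives a value ≥ 3.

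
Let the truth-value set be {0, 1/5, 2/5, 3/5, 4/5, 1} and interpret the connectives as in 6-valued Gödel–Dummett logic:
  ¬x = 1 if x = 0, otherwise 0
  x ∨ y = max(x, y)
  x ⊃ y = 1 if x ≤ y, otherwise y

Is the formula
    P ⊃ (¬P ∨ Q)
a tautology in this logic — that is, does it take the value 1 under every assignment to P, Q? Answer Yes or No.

Counterexample: take P = 1/5, Q = 0.
¬P = ¬1/5 = 0
¬P ∨ Q = 0 ∨ 0 = 0
P ⊃ (¬P ∨ Q) = 1/5 ⊃ 0 = 0
This gives 0 ≠ 1.

No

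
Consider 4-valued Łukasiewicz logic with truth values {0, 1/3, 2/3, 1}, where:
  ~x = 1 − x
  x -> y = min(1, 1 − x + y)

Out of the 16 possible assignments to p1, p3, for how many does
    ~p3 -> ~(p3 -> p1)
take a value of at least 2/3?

p1 = 0, p3 = 0 ↦ 0  <
p1 = 0, p3 = 1/3 ↦ 2/3  ≥
p1 = 0, p3 = 2/3 ↦ 1  ≥
p1 = 0, p3 = 1 ↦ 1  ≥
p1 = 1/3, p3 = 0 ↦ 0  <
p1 = 1/3, p3 = 1/3 ↦ 1/3  <
p1 = 1/3, p3 = 2/3 ↦ 1  ≥
p1 = 1/3, p3 = 1 ↦ 1  ≥
p1 = 2/3, p3 = 0 ↦ 0  <
p1 = 2/3, p3 = 1/3 ↦ 1/3  <
p1 = 2/3, p3 = 2/3 ↦ 2/3  ≥
p1 = 2/3, p3 = 1 ↦ 1  ≥
p1 = 1, p3 = 0 ↦ 0  <
p1 = 1, p3 = 1/3 ↦ 1/3  <
p1 = 1, p3 = 2/3 ↦ 2/3  ≥
p1 = 1, p3 = 1 ↦ 1  ≥
So 9 of the 16 assignments meet the threshold.

9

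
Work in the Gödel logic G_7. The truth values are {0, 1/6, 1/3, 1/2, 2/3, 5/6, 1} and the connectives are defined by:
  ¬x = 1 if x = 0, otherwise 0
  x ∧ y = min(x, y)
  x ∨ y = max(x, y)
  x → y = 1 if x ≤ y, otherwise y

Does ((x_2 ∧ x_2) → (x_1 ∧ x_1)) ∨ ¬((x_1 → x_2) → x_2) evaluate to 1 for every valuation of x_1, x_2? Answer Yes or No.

No

Counterexample: take x_1 = 0, x_2 = 1/6.
x_2 ∧ x_2 = 1/6 ∧ 1/6 = 1/6
x_1 ∧ x_1 = 0 ∧ 0 = 0
(x_2 ∧ x_2) → (x_1 ∧ x_1) = 1/6 → 0 = 0
x_1 → x_2 = 0 → 1/6 = 1
(x_1 → x_2) → x_2 = 1 → 1/6 = 1/6
¬((x_1 → x_2) → x_2) = ¬1/6 = 0
((x_2 ∧ x_2) → (x_1 ∧ x_1)) ∨ ¬((x_1 → x_2) → x_2) = 0 ∨ 0 = 0
This gives 0 ≠ 1.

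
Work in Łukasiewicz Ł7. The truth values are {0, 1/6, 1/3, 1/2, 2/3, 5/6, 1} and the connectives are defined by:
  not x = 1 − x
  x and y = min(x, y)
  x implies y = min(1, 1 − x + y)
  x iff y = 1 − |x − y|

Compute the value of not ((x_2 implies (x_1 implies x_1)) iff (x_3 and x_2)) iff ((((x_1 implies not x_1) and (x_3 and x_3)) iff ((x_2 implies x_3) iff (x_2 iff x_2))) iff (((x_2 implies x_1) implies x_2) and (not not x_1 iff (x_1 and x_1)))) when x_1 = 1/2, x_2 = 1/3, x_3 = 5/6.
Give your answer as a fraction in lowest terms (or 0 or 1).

5/6

x_1 implies x_1 = 1/2 implies 1/2 = 1
x_2 implies (x_1 implies x_1) = 1/3 implies 1 = 1
x_3 and x_2 = 5/6 and 1/3 = 1/3
(x_2 implies (x_1 implies x_1)) iff (x_3 and x_2) = 1 iff 1/3 = 1/3
not ((x_2 implies (x_1 implies x_1)) iff (x_3 and x_2)) = not 1/3 = 2/3
not x_1 = not 1/2 = 1/2
x_1 implies not x_1 = 1/2 implies 1/2 = 1
x_3 and x_3 = 5/6 and 5/6 = 5/6
(x_1 implies not x_1) and (x_3 and x_3) = 1 and 5/6 = 5/6
x_2 implies x_3 = 1/3 implies 5/6 = 1
x_2 iff x_2 = 1/3 iff 1/3 = 1
(x_2 implies x_3) iff (x_2 iff x_2) = 1 iff 1 = 1
((x_1 implies not x_1) and (x_3 and x_3)) iff ((x_2 implies x_3) iff (x_2 iff x_2)) = 5/6 iff 1 = 5/6
x_2 implies x_1 = 1/3 implies 1/2 = 1
(x_2 implies x_1) implies x_2 = 1 implies 1/3 = 1/3
not x_1 = not 1/2 = 1/2
not not x_1 = not 1/2 = 1/2
x_1 and x_1 = 1/2 and 1/2 = 1/2
not not x_1 iff (x_1 and x_1) = 1/2 iff 1/2 = 1
((x_2 implies x_1) implies x_2) and (not not x_1 iff (x_1 and x_1)) = 1/3 and 1 = 1/3
(((x_1 implies not x_1) and (x_3 and x_3)) iff ((x_2 implies x_3) iff (x_2 iff x_2))) iff (((x_2 implies x_1) implies x_2) and (not not x_1 iff (x_1 and x_1))) = 5/6 iff 1/3 = 1/2
not ((x_2 implies (x_1 implies x_1)) iff (x_3 and x_2)) iff ((((x_1 implies not x_1) and (x_3 and x_3)) iff ((x_2 implies x_3) iff (x_2 iff x_2))) iff (((x_2 implies x_1) implies x_2) and (not not x_1 iff (x_1 and x_1)))) = 2/3 iff 1/2 = 5/6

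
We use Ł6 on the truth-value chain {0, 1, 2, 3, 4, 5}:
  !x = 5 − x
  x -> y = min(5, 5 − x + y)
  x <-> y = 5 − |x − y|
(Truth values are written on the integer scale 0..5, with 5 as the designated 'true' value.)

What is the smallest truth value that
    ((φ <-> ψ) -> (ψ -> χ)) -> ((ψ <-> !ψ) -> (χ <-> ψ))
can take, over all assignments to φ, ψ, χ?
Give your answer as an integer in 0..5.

3

Take φ = 0, ψ = 2, χ = 5:
φ <-> ψ = 0 <-> 2 = 3
ψ -> χ = 2 -> 5 = 5
(φ <-> ψ) -> (ψ -> χ) = 3 -> 5 = 5
!ψ = !2 = 3
ψ <-> !ψ = 2 <-> 3 = 4
χ <-> ψ = 5 <-> 2 = 2
(ψ <-> !ψ) -> (χ <-> ψ) = 4 -> 2 = 3
((φ <-> ψ) -> (ψ -> χ)) -> ((ψ <-> !ψ) -> (χ <-> ψ)) = 5 -> 3 = 3
No assignment yields a value below 3, so this is the minimum.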